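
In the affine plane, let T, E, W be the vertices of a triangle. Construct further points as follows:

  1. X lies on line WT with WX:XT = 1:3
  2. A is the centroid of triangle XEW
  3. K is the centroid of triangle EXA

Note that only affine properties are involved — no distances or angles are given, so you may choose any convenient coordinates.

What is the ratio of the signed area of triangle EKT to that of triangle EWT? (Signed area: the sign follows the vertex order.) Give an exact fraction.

Set T = (0, 0), E = (1, 0), W = (0, 1); any affine frame gives the same invariant.
1. X lies on line WT with WX:XT = 1:3 ⇒ X = (0, 3/4)
2. A is the centroid of triangle XEW ⇒ A = (1/3, 7/12)
3. K is the centroid of triangle EXA ⇒ K = (4/9, 4/9)
2·[EKT] = 4/9, 2·[EWT] = 1
[EKT]:[EWT] = 4/9:1 = 4/9

[EKT]:[EWT] = 4/9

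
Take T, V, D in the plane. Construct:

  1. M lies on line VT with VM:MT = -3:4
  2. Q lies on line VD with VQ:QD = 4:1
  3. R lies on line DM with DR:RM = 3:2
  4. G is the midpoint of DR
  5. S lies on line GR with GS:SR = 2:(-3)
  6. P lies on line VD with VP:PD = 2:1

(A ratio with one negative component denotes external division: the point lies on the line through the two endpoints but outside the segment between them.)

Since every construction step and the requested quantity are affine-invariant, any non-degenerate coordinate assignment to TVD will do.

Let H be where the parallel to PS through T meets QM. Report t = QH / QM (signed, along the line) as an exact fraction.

Choose coordinates T = (0, 0), V = (1, 0), D = (0, 1).
1. M lies on line VT with VM:MT = -3:4 ⇒ M = (4, 0)
2. Q lies on line VD with VQ:QD = 4:1 ⇒ Q = (1/5, 4/5)
3. R lies on line DM with DR:RM = 3:2 ⇒ R = (12/5, 2/5)
4. G is the midpoint of DR ⇒ G = (6/5, 7/10)
5. S lies on line GR with GS:SR = 2:(-3) ⇒ S = (-6/5, 13/10)
6. P lies on line VD with VP:PD = 2:1 ⇒ P = (1/3, 2/3)
through T parallel to PS: direction (-23/15, 19/30); meets QM at H = (-736/177, 304/177)
H = Q + t·(M−Q) with t = -203/177

t = -203/177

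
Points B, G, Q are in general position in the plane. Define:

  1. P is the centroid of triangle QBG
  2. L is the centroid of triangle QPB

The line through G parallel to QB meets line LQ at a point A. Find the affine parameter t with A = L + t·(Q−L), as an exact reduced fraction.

t = -8

Assign B = (0, 0), G = (1, 0), Q = (0, 1) — the answer is frame-independent, so this choice is without loss of generality.
1. P is the centroid of triangle QBG ⇒ P = (1/3, 1/3)
2. L is the centroid of triangle QPB ⇒ L = (1/9, 4/9)
through G parallel to QB: direction (0, -1); meets LQ at A = (1, -4)
A = L + t·(Q−L) with t = -8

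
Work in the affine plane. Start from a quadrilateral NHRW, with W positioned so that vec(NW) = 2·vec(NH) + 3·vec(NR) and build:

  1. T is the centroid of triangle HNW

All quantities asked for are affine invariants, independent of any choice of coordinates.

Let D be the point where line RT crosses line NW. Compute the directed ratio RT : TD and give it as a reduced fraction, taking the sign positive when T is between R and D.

Assign N = (0, 0), H = (1, 0), R = (0, 1), W = (2, 3) — the answer is frame-independent, so this choice is without loss of generality.
1. T is the centroid of triangle HNW ⇒ T = (1, 1)
line RT meets NW at D = (2/3, 1)
T = R + t·(D−R) with t = 3/2, so RT:TD = 3/2:-1/2

RT:TD = -3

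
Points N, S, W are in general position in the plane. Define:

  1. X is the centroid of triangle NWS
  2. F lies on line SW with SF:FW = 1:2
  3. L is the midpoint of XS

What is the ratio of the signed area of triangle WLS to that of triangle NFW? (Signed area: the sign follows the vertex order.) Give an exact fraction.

[WLS]:[NFW] = 1/4

Choose coordinates N = (0, 0), S = (1, 0), W = (0, 1).
1. X is the centroid of triangle NWS ⇒ X = (1/3, 1/3)
2. F lies on line SW with SF:FW = 1:2 ⇒ F = (2/3, 1/3)
3. L is the midpoint of XS ⇒ L = (2/3, 1/6)
2·[WLS] = 1/6, 2·[NFW] = 2/3
[WLS]:[NFW] = 1/6:2/3 = 1/4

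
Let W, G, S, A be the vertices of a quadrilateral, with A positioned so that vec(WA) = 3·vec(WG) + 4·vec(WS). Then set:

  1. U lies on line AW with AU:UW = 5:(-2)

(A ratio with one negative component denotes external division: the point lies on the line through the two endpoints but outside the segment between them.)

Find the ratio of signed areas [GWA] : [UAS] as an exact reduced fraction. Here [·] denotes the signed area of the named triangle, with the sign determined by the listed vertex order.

[GWA]:[UAS] = -4/5

Set W = (0, 0), G = (1, 0), S = (0, 1), A = (3, 4); any affine frame gives the same invariant.
1. U lies on line AW with AU:UW = 5:(-2) ⇒ U = (-2, -8/3)
2·[GWA] = -4, 2·[UAS] = 5
[GWA]:[UAS] = -4:5 = -4/5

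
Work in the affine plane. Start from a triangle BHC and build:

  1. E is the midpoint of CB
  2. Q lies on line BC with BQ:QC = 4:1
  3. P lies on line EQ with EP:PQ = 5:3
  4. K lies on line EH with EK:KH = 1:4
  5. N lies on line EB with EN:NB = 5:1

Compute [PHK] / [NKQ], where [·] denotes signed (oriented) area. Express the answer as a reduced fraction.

Set B = (0, 0), H = (1, 0), C = (0, 1); any affine frame gives the same invariant.
1. E is the midpoint of CB ⇒ E = (0, 1/2)
2. Q lies on line BC with BQ:QC = 4:1 ⇒ Q = (0, 4/5)
3. P lies on line EQ with EP:PQ = 5:3 ⇒ P = (0, 11/16)
4. K lies on line EH with EK:KH = 1:4 ⇒ K = (1/5, 2/5)
5. N lies on line EB with EN:NB = 5:1 ⇒ N = (0, 1/12)
2·[PHK] = -3/20, 2·[NKQ] = 43/300
[PHK]:[NKQ] = -3/20:43/300 = -45/43

[PHK]:[NKQ] = -45/43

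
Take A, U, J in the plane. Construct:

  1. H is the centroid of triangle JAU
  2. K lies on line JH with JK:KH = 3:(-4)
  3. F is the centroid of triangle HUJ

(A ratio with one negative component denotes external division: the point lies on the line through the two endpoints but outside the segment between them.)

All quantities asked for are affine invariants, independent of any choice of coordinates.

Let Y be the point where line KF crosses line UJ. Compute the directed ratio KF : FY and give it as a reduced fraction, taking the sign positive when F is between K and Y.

Work in coordinates with A = (0, 0), U = (1, 0), J = (0, 1).
1. H is the centroid of triangle JAU ⇒ H = (1/3, 1/3)
2. K lies on line JH with JK:KH = 3:(-4) ⇒ K = (-1, 3)
3. F is the centroid of triangle HUJ ⇒ F = (4/9, 4/9)
line KF meets UJ at Y = (3/10, 7/10)
F = K + t·(Y−K) with t = 10/9, so KF:FY = 10/9:-1/9

KF:FY = -10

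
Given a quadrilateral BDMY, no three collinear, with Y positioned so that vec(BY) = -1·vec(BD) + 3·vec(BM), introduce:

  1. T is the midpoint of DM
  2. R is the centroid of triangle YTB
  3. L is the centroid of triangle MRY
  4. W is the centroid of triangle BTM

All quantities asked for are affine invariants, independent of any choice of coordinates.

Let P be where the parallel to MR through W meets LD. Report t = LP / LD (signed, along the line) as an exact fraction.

t = 2

Set B = (0, 0), D = (1, 0), M = (0, 1), Y = (-1, 3); any affine frame gives the same invariant.
1. T is the midpoint of DM ⇒ T = (1/2, 1/2)
2. R is the centroid of triangle YTB ⇒ R = (-1/6, 7/6)
3. L is the centroid of triangle MRY ⇒ L = (-7/18, 31/18)
4. W is the centroid of triangle BTM ⇒ W = (1/6, 1/2)
through W parallel to MR: direction (-1/6, 1/6); meets LD at P = (43/18, -31/18)
P = L + t·(D−L) with t = 2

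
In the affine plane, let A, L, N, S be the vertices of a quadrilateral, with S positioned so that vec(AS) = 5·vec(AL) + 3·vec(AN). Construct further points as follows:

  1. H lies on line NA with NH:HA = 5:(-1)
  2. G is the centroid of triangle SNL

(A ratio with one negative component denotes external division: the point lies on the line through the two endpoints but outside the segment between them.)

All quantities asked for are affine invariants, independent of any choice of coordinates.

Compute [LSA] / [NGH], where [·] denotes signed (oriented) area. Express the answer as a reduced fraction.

[LSA]:[NGH] = -6/5

Assign A = (0, 0), L = (1, 0), N = (0, 1), S = (5, 3) — the answer is frame-independent, so this choice is without loss of generality.
1. H lies on line NA with NH:HA = 5:(-1) ⇒ H = (0, -1/4)
2. G is the centroid of triangle SNL ⇒ G = (2, 4/3)
2·[LSA] = 3, 2·[NGH] = -5/2
[LSA]:[NGH] = 3:-5/2 = -6/5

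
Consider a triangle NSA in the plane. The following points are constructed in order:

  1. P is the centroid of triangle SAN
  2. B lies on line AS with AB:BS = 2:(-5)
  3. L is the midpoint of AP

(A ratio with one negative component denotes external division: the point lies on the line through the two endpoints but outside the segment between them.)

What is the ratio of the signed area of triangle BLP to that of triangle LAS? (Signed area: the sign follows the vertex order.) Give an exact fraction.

[BLP]:[LAS] = 2/3

Choose coordinates N = (0, 0), S = (1, 0), A = (0, 1).
1. P is the centroid of triangle SAN ⇒ P = (1/3, 1/3)
2. B lies on line AS with AB:BS = 2:(-5) ⇒ B = (-2/3, 5/3)
3. L is the midpoint of AP ⇒ L = (1/6, 2/3)
2·[BLP] = -1/9, 2·[LAS] = -1/6
[BLP]:[LAS] = -1/9:-1/6 = 2/3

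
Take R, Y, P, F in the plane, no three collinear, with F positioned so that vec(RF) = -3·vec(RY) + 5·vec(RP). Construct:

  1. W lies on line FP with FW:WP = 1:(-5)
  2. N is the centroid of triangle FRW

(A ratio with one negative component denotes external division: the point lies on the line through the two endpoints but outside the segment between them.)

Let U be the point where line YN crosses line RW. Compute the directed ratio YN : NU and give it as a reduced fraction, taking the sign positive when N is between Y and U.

YN:NU = 23

Work in coordinates with R = (0, 0), Y = (1, 0), P = (0, 1), F = (-3, 5).
1. W lies on line FP with FW:WP = 1:(-5) ⇒ W = (-15/4, 6)
2. N is the centroid of triangle FRW ⇒ N = (-9/4, 11/3)
line YN meets RW at U = (-55/23, 88/23)
N = Y + t·(U−Y) with t = 23/24, so YN:NU = 23/24:1/24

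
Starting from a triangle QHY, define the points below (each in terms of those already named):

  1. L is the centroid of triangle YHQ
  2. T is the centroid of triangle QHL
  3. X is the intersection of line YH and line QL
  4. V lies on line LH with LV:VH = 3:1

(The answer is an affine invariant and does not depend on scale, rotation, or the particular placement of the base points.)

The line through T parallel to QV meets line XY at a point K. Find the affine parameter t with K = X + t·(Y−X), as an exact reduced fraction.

Assign Q = (0, 0), H = (1, 0), Y = (0, 1) — the answer is frame-independent, so this choice is without loss of generality.
1. L is the centroid of triangle YHQ ⇒ L = (1/3, 1/3)
2. T is the centroid of triangle QHL ⇒ T = (4/9, 1/9)
3. X is the intersection of line YH and line QL ⇒ X = (1/2, 1/2)
4. V lies on line LH with LV:VH = 3:1 ⇒ V = (5/6, 1/12)
through T parallel to QV: direction (5/6, 1/12); meets XY at K = (28/33, 5/33)
K = X + t·(Y−X) with t = -23/33

t = -23/33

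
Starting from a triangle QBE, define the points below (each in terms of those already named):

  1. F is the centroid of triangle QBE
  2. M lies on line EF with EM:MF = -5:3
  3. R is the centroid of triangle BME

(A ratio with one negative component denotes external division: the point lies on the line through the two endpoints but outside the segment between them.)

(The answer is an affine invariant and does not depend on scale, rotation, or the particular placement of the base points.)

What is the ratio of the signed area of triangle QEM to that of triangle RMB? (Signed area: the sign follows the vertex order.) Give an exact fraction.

[QEM]:[RMB] = -3

Work in coordinates with Q = (0, 0), B = (1, 0), E = (0, 1).
1. F is the centroid of triangle QBE ⇒ F = (1/3, 1/3)
2. M lies on line EF with EM:MF = -5:3 ⇒ M = (5/6, -2/3)
3. R is the centroid of triangle BME ⇒ R = (11/18, 1/9)
2·[QEM] = -5/6, 2·[RMB] = 5/18
[QEM]:[RMB] = -5/6:5/18 = -3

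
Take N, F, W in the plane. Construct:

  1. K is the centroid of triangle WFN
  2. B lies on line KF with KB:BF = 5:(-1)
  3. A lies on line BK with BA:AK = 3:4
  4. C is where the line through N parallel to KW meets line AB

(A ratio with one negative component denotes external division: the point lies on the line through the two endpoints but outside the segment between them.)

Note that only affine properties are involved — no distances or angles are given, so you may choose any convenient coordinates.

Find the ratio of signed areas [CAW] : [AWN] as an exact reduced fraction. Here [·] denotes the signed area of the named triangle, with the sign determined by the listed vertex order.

Assign N = (0, 0), F = (1, 0), W = (0, 1) — the answer is frame-independent, so this choice is without loss of generality.
1. K is the centroid of triangle WFN ⇒ K = (1/3, 1/3)
2. B lies on line KF with KB:BF = 5:(-1) ⇒ B = (7/6, -1/12)
3. A lies on line BK with BA:AK = 3:4 ⇒ A = (17/21, 2/21)
4. C is where the line through N parallel to KW meets line AB ⇒ C = (-1/3, 2/3)
2·[CAW] = 4/7, 2·[AWN] = 17/21
[CAW]:[AWN] = 4/7:17/21 = 12/17

[CAW]:[AWN] = 12/17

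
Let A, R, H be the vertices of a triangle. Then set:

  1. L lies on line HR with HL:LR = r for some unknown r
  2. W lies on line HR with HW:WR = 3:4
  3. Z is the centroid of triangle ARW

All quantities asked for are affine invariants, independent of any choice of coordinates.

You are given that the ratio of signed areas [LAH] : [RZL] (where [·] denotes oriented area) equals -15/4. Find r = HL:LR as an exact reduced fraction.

Assign A = (0, 0), R = (1, 0), H = (0, 1) — the answer is frame-independent, so this choice is without loss of generality.
1. With HL:LR = r, write λ = r/(r+1) so L = H + λ·(R−H); L is affine-linear in λ
2. W lies on line HR with HW:WR = 3:4 ⇒ W = (3/7, 4/7)
3. Z is the centroid of triangle ARW ⇒ Z = (10/21, 4/21)
Every point depending on L is an affine combination of L and λ-independent points, so each such coordinate is linear in λ; the λ² term in each signed area is a multiple of (R−H)×(R−H) = 0, so 2·[LAH] and 2·[RZL] are each linear in λ. Evaluating at λ=0 and λ=1:
  2·[LAH] = −λ,   2·[RZL] = 1/3·λ − 1/3
So [LAH]:[RZL] = (−λ) / (1/3·λ − 1/3). Setting this equal to -15/4:
  −λ = -15/4·(1/3·λ − 1/3)  ⇒  λ = 5
Then r = λ/(1−λ) = (5)/(-4) = -5/4. Check: with r = -5/4, L = (5, -4) and [LAH]:[RZL] = -15/4 as required.

r = -5/4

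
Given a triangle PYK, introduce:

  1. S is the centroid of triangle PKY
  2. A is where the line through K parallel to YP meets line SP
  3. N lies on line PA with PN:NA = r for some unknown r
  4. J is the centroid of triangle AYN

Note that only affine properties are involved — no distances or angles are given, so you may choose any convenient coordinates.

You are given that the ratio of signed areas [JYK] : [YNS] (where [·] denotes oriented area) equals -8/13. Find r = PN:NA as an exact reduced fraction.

r = -4/5

Assign P = (0, 0), Y = (1, 0), K = (0, 1) — the answer is frame-independent, so this choice is without loss of generality.
1. S is the centroid of triangle PKY ⇒ S = (1/3, 1/3)
2. A is where the line through K parallel to YP meets line SP ⇒ A = (1, 1)
3. With PN:NA = r, write λ = r/(r+1) so N = P + λ·(A−P); N is affine-linear in λ
4. J is the centroid of triangle AYN ⇒ J is an affine combination of earlier points and hence also affine-linear in λ
Every point depending on N is an affine combination of N and λ-independent points, so each such coordinate is linear in λ; the λ² term in each signed area is a multiple of (A−P)×(A−P) = 0, so 2·[JYK] and 2·[YNS] are each linear in λ. Evaluating at λ=0 and λ=1:
  2·[JYK] = -2/3·λ,   2·[YNS] = λ − 1/3
So [JYK]:[YNS] = (-2/3·λ) / (λ − 1/3). Setting this equal to -8/13:
  -2/3·λ = -8/13·(λ − 1/3)  ⇒  λ = -4
Then r = λ/(1−λ) = (-4)/(5) = -4/5. Check: with r = -4/5, N = (-4, -4) and [JYK]:[YNS] = -8/13 as required.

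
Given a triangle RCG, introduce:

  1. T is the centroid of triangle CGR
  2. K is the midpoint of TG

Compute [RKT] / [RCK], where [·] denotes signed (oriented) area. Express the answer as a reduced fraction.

[RKT]:[RCK] = -1/4

Set R = (0, 0), C = (1, 0), G = (0, 1); any affine frame gives the same invariant.
1. T is the centroid of triangle CGR ⇒ T = (1/3, 1/3)
2. K is the midpoint of TG ⇒ K = (1/6, 2/3)
2·[RKT] = -1/6, 2·[RCK] = 2/3
[RKT]:[RCK] = -1/6:2/3 = -1/4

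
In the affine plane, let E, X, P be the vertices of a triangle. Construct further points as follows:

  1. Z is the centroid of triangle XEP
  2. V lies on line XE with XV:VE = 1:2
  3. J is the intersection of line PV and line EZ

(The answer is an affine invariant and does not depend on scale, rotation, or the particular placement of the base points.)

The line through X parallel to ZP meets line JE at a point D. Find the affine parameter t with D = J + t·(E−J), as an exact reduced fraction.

t = -2/3

Assign E = (0, 0), X = (1, 0), P = (0, 1) — the answer is frame-independent, so this choice is without loss of generality.
1. Z is the centroid of triangle XEP ⇒ Z = (1/3, 1/3)
2. V lies on line XE with XV:VE = 1:2 ⇒ V = (2/3, 0)
3. J is the intersection of line PV and line EZ ⇒ J = (2/5, 2/5)
through X parallel to ZP: direction (-1/3, 2/3); meets JE at D = (2/3, 2/3)
D = J + t·(E−J) with t = -2/3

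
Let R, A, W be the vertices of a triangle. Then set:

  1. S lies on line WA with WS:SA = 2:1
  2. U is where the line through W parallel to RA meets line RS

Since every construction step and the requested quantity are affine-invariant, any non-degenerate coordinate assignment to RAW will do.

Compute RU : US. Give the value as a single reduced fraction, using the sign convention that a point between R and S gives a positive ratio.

RU:US = -3/2

Choose coordinates R = (0, 0), A = (1, 0), W = (0, 1).
1. S lies on line WA with WS:SA = 2:1 ⇒ S = (2/3, 1/3)
2. U is where the line through W parallel to RA meets line RS ⇒ U = (2, 1)
U = R + t·(S−R) with t = 3, so RU:US = t:(1−t) = 3:-2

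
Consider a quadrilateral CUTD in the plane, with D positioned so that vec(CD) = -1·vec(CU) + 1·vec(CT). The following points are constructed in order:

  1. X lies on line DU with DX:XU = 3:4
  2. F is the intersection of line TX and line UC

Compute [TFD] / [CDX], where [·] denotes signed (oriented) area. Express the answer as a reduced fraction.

Assign C = (0, 0), U = (1, 0), T = (0, 1), D = (-1, 1) — the answer is frame-independent, so this choice is without loss of generality.
1. X lies on line DU with DX:XU = 3:4 ⇒ X = (-1/7, 4/7)
2. F is the intersection of line TX and line UC ⇒ F = (-1/3, 0)
2·[TFD] = -1, 2·[CDX] = -3/7
[TFD]:[CDX] = -1:-3/7 = 7/3

[TFD]:[CDX] = 7/3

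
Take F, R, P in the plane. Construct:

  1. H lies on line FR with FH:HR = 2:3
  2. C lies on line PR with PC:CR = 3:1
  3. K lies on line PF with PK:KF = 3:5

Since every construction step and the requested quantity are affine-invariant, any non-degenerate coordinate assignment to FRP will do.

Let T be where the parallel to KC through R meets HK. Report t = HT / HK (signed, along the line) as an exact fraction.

t = 12/17

Choose coordinates F = (0, 0), R = (1, 0), P = (0, 1).
1. H lies on line FR with FH:HR = 2:3 ⇒ H = (2/5, 0)
2. C lies on line PR with PC:CR = 3:1 ⇒ C = (3/4, 1/4)
3. K lies on line PF with PK:KF = 3:5 ⇒ K = (0, 5/8)
through R parallel to KC: direction (3/4, -3/8); meets HK at T = (2/17, 15/34)
T = H + t·(K−H) with t = 12/17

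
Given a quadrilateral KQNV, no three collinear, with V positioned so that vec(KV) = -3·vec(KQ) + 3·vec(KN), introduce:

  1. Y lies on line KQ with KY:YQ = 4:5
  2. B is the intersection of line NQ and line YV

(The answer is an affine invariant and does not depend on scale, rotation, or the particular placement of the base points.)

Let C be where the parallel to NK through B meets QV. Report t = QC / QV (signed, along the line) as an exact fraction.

Work in coordinates with K = (0, 0), Q = (1, 0), N = (0, 1), V = (-3, 3).
1. Y lies on line KQ with KY:YQ = 4:5 ⇒ Y = (4/9, 0)
2. B is the intersection of line NQ and line YV ⇒ B = (19/4, -15/4)
through B parallel to NK: direction (0, -1); meets QV at C = (19/4, -45/16)
C = Q + t·(V−Q) with t = -15/16

t = -15/16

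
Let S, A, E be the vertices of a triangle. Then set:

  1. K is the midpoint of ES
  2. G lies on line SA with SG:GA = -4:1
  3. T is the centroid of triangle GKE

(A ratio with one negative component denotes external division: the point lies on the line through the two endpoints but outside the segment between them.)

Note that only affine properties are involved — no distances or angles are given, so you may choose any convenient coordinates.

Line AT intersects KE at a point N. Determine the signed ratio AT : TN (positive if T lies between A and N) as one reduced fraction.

AT:TN = 5/4

Set S = (0, 0), A = (1, 0), E = (0, 1); any affine frame gives the same invariant.
1. K is the midpoint of ES ⇒ K = (0, 1/2)
2. G lies on line SA with SG:GA = -4:1 ⇒ G = (4/3, 0)
3. T is the centroid of triangle GKE ⇒ T = (4/9, 1/2)
line AT meets KE at N = (0, 9/10)
T = A + t·(N−A) with t = 5/9, so AT:TN = 5/9:4/9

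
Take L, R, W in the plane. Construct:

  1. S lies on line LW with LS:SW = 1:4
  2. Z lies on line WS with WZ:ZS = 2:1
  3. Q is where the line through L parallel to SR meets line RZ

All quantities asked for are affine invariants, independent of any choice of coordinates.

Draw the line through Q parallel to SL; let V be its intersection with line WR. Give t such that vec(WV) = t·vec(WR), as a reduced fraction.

Set L = (0, 0), R = (1, 0), W = (0, 1); any affine frame gives the same invariant.
1. S lies on line LW with LS:SW = 1:4 ⇒ S = (0, 1/5)
2. Z lies on line WS with WZ:ZS = 2:1 ⇒ Z = (0, 7/15)
3. Q is where the line through L parallel to SR meets line RZ ⇒ Q = (7/4, -7/20)
through Q parallel to SL: direction (0, -1/5); meets WR at V = (7/4, -3/4)
V = W + t·(R−W) with t = 7/4

t = 7/4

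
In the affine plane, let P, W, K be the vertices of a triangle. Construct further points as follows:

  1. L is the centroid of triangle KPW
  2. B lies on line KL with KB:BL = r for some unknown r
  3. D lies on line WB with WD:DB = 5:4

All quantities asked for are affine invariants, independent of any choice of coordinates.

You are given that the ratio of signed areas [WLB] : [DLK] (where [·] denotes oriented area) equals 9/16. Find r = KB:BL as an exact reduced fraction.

Choose coordinates P = (0, 0), W = (1, 0), K = (0, 1).
1. L is the centroid of triangle KPW ⇒ L = (1/3, 1/3)
2. With KB:BL = r, write λ = r/(r+1) so B = K + λ·(L−K); B is affine-linear in λ
3. D lies on line WB with WD:DB = 5:4 ⇒ D is an affine combination of earlier points and hence also affine-linear in λ
Every point depending on B is an affine combination of B and λ-independent points, so each such coordinate is linear in λ; the λ² term in each signed area is a multiple of (L−K)×(L−K) = 0, so 2·[WLB] and 2·[DLK] are each linear in λ. Evaluating at λ=0 and λ=1:
  2·[WLB] = 1/3·λ − 1/3,   2·[DLK] = -4/27
So [WLB]:[DLK] = (1/3·λ − 1/3) / (-4/27). Setting this equal to 9/16:
  1/3·λ − 1/3 = 9/16·(-4/27)  ⇒  λ = 3/4
Then r = λ/(1−λ) = (3/4)/(1/4) = 3. Check: with r = 3, B = (1/4, 1/2) and [WLB]:[DLK] = 9/16 as required.

r = 3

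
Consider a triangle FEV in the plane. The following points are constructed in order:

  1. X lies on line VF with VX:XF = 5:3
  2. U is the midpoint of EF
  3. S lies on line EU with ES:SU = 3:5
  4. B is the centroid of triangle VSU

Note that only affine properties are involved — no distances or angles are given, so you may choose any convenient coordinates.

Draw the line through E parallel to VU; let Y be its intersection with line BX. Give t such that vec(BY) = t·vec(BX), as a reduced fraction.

Set F = (0, 0), E = (1, 0), V = (0, 1); any affine frame gives the same invariant.
1. X lies on line VF with VX:XF = 5:3 ⇒ X = (0, 3/8)
2. U is the midpoint of EF ⇒ U = (1/2, 0)
3. S lies on line EU with ES:SU = 3:5 ⇒ S = (13/16, 0)
4. B is the centroid of triangle VSU ⇒ B = (7/16, 1/3)
through E parallel to VU: direction (1/2, -1); meets BX at Y = (273/320, 47/160)
Y = B + t·(X−B) with t = -19/20

t = -19/20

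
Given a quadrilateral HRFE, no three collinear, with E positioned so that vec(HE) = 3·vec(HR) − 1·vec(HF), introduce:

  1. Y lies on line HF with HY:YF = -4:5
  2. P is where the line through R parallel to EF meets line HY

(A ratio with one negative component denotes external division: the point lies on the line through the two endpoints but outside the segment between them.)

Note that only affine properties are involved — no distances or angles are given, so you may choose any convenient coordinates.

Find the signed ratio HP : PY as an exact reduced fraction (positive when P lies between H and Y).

Work in coordinates with H = (0, 0), R = (1, 0), F = (0, 1), E = (3, -1).
1. Y lies on line HF with HY:YF = -4:5 ⇒ Y = (0, -4)
2. P is where the line through R parallel to EF meets line HY ⇒ P = (0, 2/3)
P = H + t·(Y−H) with t = -1/6, so HP:PY = t:(1−t) = -1/6:7/6

HP:PY = -1/7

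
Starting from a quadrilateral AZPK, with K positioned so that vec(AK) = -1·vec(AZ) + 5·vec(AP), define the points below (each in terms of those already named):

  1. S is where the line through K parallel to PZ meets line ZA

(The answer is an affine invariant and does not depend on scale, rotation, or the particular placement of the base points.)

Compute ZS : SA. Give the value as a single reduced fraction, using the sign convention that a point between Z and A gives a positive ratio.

ZS:SA = -3/4

Choose coordinates A = (0, 0), Z = (1, 0), P = (0, 1), K = (-1, 5).
1. S is where the line through K parallel to PZ meets line ZA ⇒ S = (4, 0)
S = Z + t·(A−Z) with t = -3, so ZS:SA = t:(1−t) = -3:4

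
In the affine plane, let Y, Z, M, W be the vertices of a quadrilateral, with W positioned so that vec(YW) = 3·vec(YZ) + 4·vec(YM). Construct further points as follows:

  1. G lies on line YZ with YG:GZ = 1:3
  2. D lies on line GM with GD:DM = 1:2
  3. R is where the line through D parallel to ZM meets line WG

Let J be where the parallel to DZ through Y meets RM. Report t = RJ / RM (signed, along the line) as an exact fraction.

Set Y = (0, 0), Z = (1, 0), M = (0, 1), W = (3, 4); any affine frame gives the same invariant.
1. G lies on line YZ with YG:GZ = 1:3 ⇒ G = (1/4, 0)
2. D lies on line GM with GD:DM = 1:2 ⇒ D = (1/6, 1/3)
3. R is where the line through D parallel to ZM meets line WG ⇒ R = (19/54, 4/27)
through Y parallel to DZ: direction (5/6, -1/3); meets RM at J = (95/192, -19/96)
J = R + t·(M−R) with t = -13/32

t = -13/32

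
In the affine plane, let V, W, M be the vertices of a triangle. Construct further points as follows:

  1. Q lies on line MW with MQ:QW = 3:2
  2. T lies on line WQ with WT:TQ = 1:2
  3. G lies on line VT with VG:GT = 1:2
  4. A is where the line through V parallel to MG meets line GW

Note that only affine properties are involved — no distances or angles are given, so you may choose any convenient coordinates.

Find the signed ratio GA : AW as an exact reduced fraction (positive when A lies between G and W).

GA:AW = -13/43

Assign V = (0, 0), W = (1, 0), M = (0, 1) — the answer is frame-independent, so this choice is without loss of generality.
1. Q lies on line MW with MQ:QW = 3:2 ⇒ Q = (3/5, 2/5)
2. T lies on line WQ with WT:TQ = 1:2 ⇒ T = (13/15, 2/15)
3. G lies on line VT with VG:GT = 1:2 ⇒ G = (13/45, 2/45)
4. A is where the line through V parallel to MG meets line GW ⇒ A = (-13/675, 43/675)
A = G + t·(W−G) with t = -13/30, so GA:AW = t:(1−t) = -13/30:43/30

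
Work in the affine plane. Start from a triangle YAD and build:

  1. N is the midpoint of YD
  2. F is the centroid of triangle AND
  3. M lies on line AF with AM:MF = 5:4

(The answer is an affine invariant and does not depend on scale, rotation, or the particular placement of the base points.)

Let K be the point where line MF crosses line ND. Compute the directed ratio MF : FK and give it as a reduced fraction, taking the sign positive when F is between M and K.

MF:FK = 8/9

Choose coordinates Y = (0, 0), A = (1, 0), D = (0, 1).
1. N is the midpoint of YD ⇒ N = (0, 1/2)
2. F is the centroid of triangle AND ⇒ F = (1/3, 1/2)
3. M lies on line AF with AM:MF = 5:4 ⇒ M = (17/27, 5/18)
line MF meets ND at K = (0, 3/4)
F = M + t·(K−M) with t = 8/17, so MF:FK = 8/17:9/17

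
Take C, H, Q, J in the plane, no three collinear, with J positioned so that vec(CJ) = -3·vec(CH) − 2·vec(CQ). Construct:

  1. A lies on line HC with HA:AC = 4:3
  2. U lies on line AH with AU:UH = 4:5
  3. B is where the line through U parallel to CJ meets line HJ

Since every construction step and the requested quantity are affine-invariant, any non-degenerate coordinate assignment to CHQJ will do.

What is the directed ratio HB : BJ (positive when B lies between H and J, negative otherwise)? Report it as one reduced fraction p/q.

HB:BJ = 20/43

Choose coordinates C = (0, 0), H = (1, 0), Q = (0, 1), J = (-3, -2).
1. A lies on line HC with HA:AC = 4:3 ⇒ A = (3/7, 0)
2. U lies on line AH with AU:UH = 4:5 ⇒ U = (43/63, 0)
3. B is where the line through U parallel to CJ meets line HJ ⇒ B = (-17/63, -40/63)
B = H + t·(J−H) with t = 20/63, so HB:BJ = t:(1−t) = 20/63:43/63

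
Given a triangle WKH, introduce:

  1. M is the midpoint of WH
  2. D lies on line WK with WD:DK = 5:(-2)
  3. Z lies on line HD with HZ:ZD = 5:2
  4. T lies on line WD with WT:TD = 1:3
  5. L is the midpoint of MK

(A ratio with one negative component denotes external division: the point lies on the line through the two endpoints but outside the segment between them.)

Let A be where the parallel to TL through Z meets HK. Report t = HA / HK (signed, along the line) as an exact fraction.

Assign W = (0, 0), K = (1, 0), H = (0, 1) — the answer is frame-independent, so this choice is without loss of generality.
1. M is the midpoint of WH ⇒ M = (0, 1/2)
2. D lies on line WK with WD:DK = 5:(-2) ⇒ D = (5/3, 0)
3. Z lies on line HD with HZ:ZD = 5:2 ⇒ Z = (25/21, 2/7)
4. T lies on line WD with WT:TD = 1:3 ⇒ T = (5/12, 0)
5. L is the midpoint of MK ⇒ L = (1/2, 1/4)
through Z parallel to TL: direction (1/12, 1/4); meets HK at A = (15/14, -1/14)
A = H + t·(K−H) with t = 15/14

t = 15/14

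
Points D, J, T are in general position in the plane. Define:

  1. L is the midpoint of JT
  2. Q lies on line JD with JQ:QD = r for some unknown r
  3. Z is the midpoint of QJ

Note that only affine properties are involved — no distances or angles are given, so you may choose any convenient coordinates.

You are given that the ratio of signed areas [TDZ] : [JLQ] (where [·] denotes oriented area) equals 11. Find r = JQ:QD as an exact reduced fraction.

Work in coordinates with D = (0, 0), J = (1, 0), T = (0, 1).
1. L is the midpoint of JT ⇒ L = (1/2, 1/2)
2. With JQ:QD = r, write λ = r/(r+1) so Q = J + λ·(D−J); Q is affine-linear in λ
3. Z is the midpoint of QJ ⇒ Z is an affine combination of earlier points and hence also affine-linear in λ
Every point depending on Q is an affine combination of Q and λ-independent points, so each such coordinate is linear in λ; the λ² term in each signed area is a multiple of (D−J)×(D−J) = 0, so 2·[TDZ] and 2·[JLQ] are each linear in λ. Evaluating at λ=0 and λ=1:
  2·[TDZ] = -1/2·λ + 1,   2·[JLQ] = 1/2·λ
So [TDZ]:[JLQ] = (-1/2·λ + 1) / (1/2·λ). Setting this equal to 11:
  -1/2·λ + 1 = 11·(1/2·λ)  ⇒  λ = 1/6
Then r = λ/(1−λ) = (1/6)/(5/6) = 1/5. Check: with r = 1/5, Q = (5/6, 0) and [TDZ]:[JLQ] = 11 as required.

r = 1/5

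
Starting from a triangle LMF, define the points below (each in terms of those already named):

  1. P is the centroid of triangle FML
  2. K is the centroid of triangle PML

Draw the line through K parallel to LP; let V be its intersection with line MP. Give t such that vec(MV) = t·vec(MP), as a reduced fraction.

Assign L = (0, 0), M = (1, 0), F = (0, 1) — the answer is frame-independent, so this choice is without loss of generality.
1. P is the centroid of triangle FML ⇒ P = (1/3, 1/3)
2. K is the centroid of triangle PML ⇒ K = (4/9, 1/9)
through K parallel to LP: direction (1/3, 1/3); meets MP at V = (5/9, 2/9)
V = M + t·(P−M) with t = 2/3

t = 2/3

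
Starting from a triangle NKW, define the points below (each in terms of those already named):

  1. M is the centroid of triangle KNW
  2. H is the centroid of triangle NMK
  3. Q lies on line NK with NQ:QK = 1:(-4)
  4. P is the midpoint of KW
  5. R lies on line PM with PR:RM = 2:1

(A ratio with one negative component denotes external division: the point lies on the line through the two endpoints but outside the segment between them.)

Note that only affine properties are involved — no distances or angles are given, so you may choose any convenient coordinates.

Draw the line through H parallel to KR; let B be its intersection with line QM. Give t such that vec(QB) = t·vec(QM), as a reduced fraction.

t = 4/5

Assign N = (0, 0), K = (1, 0), W = (0, 1) — the answer is frame-independent, so this choice is without loss of generality.
1. M is the centroid of triangle KNW ⇒ M = (1/3, 1/3)
2. H is the centroid of triangle NMK ⇒ H = (4/9, 1/9)
3. Q lies on line NK with NQ:QK = 1:(-4) ⇒ Q = (-1/3, 0)
4. P is the midpoint of KW ⇒ P = (1/2, 1/2)
5. R lies on line PM with PR:RM = 2:1 ⇒ R = (7/18, 7/18)
through H parallel to KR: direction (-11/18, 7/18); meets QM at B = (1/5, 4/15)
B = Q + t·(M−Q) with t = 4/5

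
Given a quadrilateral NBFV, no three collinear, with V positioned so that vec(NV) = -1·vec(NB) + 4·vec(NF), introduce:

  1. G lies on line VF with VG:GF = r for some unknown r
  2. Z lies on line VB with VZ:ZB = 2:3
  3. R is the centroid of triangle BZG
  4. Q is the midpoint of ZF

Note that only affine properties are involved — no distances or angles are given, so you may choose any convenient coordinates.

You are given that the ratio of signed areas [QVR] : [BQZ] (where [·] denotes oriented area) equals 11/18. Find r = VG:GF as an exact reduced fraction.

r = 3

Set N = (0, 0), B = (1, 0), F = (0, 1), V = (-1, 4); any affine frame gives the same invariant.
1. With VG:GF = r, write λ = r/(r+1) so G = V + λ·(F−V); G is affine-linear in λ
2. Z lies on line VB with VZ:ZB = 2:3 ⇒ Z = (-1/5, 12/5)
3. R is the centroid of triangle BZG ⇒ R is an affine combination of earlier points and hence also affine-linear in λ
4. Q is the midpoint of ZF ⇒ Q = (-1/10, 17/10)
Every point depending on G is an affine combination of G and λ-independent points, so each such coordinate is linear in λ; the λ² term in each signed area is a multiple of (F−V)×(F−V) = 0, so 2·[QVR] and 2·[BQZ] are each linear in λ. Evaluating at λ=0 and λ=1:
  2·[QVR] = 2/15·λ − 7/15,   2·[BQZ] = -3/5
So [QVR]:[BQZ] = (2/15·λ − 7/15) / (-3/5). Setting this equal to 11/18:
  2/15·λ − 7/15 = 11/18·(-3/5)  ⇒  λ = 3/4
Then r = λ/(1−λ) = (3/4)/(1/4) = 3. Check: with r = 3, G = (-1/4, 7/4) and [QVR]:[BQZ] = 11/18 as required.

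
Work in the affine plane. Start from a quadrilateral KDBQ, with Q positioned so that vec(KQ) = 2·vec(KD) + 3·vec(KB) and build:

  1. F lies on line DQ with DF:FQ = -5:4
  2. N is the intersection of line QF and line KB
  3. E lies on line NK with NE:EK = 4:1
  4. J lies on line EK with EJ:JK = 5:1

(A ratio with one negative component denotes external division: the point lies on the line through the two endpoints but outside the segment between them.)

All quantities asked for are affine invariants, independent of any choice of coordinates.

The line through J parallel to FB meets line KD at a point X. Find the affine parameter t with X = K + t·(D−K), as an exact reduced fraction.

Choose coordinates K = (0, 0), D = (1, 0), B = (0, 1), Q = (2, 3).
1. F lies on line DQ with DF:FQ = -5:4 ⇒ F = (6, 15)
2. N is the intersection of line QF and line KB ⇒ N = (0, -3)
3. E lies on line NK with NE:EK = 4:1 ⇒ E = (0, -3/5)
4. J lies on line EK with EJ:JK = 5:1 ⇒ J = (0, -1/10)
through J parallel to FB: direction (-6, -14); meets KD at X = (3/70, 0)
X = K + t·(D−K) with t = 3/70

t = 3/70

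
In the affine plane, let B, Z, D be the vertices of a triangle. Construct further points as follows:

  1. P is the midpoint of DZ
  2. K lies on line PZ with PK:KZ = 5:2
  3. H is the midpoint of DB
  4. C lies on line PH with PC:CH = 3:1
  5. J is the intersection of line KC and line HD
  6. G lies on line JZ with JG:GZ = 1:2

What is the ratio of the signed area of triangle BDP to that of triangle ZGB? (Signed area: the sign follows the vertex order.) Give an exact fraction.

Assign B = (0, 0), Z = (1, 0), D = (0, 1) — the answer is frame-independent, so this choice is without loss of generality.
1. P is the midpoint of DZ ⇒ P = (1/2, 1/2)
2. K lies on line PZ with PK:KZ = 5:2 ⇒ K = (6/7, 1/7)
3. H is the midpoint of DB ⇒ H = (0, 1/2)
4. C lies on line PH with PC:CH = 3:1 ⇒ C = (1/8, 1/2)
5. J is the intersection of line KC and line HD ⇒ J = (0, 23/41)
6. G lies on line JZ with JG:GZ = 1:2 ⇒ G = (1/3, 46/123)
2·[BDP] = -1/2, 2·[ZGB] = 46/123
[BDP]:[ZGB] = -1/2:46/123 = -123/92

[BDP]:[ZGB] = -123/92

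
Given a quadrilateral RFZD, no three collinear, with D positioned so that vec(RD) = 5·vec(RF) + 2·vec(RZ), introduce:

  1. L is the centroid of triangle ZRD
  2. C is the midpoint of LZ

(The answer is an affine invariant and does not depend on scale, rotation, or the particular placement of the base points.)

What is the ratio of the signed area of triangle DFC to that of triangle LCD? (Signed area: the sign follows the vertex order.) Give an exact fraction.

[DFC]:[LCD] = 26/5

Choose coordinates R = (0, 0), F = (1, 0), Z = (0, 1), D = (5, 2).
1. L is the centroid of triangle ZRD ⇒ L = (5/3, 1)
2. C is the midpoint of LZ ⇒ C = (5/6, 1)
2·[DFC] = -13/3, 2·[LCD] = -5/6
[DFC]:[LCD] = -13/3:-5/6 = 26/5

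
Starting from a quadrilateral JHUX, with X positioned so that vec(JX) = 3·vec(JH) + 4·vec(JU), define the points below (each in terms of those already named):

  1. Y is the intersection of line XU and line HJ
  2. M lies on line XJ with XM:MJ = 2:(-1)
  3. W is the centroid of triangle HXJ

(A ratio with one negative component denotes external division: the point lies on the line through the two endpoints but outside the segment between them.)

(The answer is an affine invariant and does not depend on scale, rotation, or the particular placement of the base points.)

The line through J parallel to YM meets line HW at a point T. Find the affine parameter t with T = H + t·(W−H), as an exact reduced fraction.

Assign J = (0, 0), H = (1, 0), U = (0, 1), X = (3, 4) — the answer is frame-independent, so this choice is without loss of generality.
1. Y is the intersection of line XU and line HJ ⇒ Y = (-1, 0)
2. M lies on line XJ with XM:MJ = 2:(-1) ⇒ M = (-3, -4)
3. W is the centroid of triangle HXJ ⇒ W = (4/3, 4/3)
through J parallel to YM: direction (-2, -4); meets HW at T = (2, 4)
T = H + t·(W−H) with t = 3

t = 3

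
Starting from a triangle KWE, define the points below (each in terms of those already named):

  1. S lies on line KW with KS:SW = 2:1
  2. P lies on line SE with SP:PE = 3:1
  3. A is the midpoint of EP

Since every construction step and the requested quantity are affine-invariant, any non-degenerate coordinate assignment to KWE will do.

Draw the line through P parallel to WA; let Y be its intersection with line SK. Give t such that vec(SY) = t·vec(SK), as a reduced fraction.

Set K = (0, 0), W = (1, 0), E = (0, 1); any affine frame gives the same invariant.
1. S lies on line KW with KS:SW = 2:1 ⇒ S = (2/3, 0)
2. P lies on line SE with SP:PE = 3:1 ⇒ P = (1/6, 3/4)
3. A is the midpoint of EP ⇒ A = (1/12, 7/8)
through P parallel to WA: direction (-11/12, 7/8); meets SK at Y = (20/21, 0)
Y = S + t·(K−S) with t = -3/7

t = -3/7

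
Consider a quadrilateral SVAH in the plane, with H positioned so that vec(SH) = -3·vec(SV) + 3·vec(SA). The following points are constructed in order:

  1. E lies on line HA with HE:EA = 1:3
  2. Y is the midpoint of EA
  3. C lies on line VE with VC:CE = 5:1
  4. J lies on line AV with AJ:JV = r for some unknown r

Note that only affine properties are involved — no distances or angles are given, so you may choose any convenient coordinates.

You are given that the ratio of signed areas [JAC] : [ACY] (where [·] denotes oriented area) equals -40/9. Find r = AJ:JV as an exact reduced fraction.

Set S = (0, 0), V = (1, 0), A = (0, 1), H = (-3, 3); any affine frame gives the same invariant.
1. E lies on line HA with HE:EA = 1:3 ⇒ E = (-9/4, 5/2)
2. Y is the midpoint of EA ⇒ Y = (-9/8, 7/4)
3. C lies on line VE with VC:CE = 5:1 ⇒ C = (-41/24, 25/12)
4. With AJ:JV = r, write λ = r/(r+1) so J = A + λ·(V−A); J is affine-linear in λ
Every point depending on J is an affine combination of J and λ-independent points, so each such coordinate is linear in λ; the λ² term in each signed area is a multiple of (V−A)×(V−A) = 0, so 2·[JAC] and 2·[ACY] are each linear in λ. Evaluating at λ=0 and λ=1:
  2·[JAC] = 5/8·λ,   2·[ACY] = -1/16
So [JAC]:[ACY] = (5/8·λ) / (-1/16). Setting this equal to -40/9:
  5/8·λ = -40/9·(-1/16)  ⇒  λ = 4/9
Then r = λ/(1−λ) = (4/9)/(5/9) = 4/5. Check: with r = 4/5, J = (4/9, 5/9) and [JAC]:[ACY] = -40/9 as required.

r = 4/5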